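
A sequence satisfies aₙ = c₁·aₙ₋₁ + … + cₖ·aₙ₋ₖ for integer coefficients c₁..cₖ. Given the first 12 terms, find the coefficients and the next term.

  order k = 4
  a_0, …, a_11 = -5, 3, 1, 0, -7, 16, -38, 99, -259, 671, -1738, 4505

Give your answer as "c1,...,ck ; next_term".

-2,1,-1,1 ; -11678

  a_4 = -2·0 + 1·1 + -1·3 + 1·-5 = -7
  a_5 = -2·-7 + 1·0 + -1·1 + 1·3 = 16
  a_6 = -2·16 + 1·-7 + -1·0 + 1·1 = -38
  a_7 = -2·-38 + 1·16 + -1·-7 + 1·0 = 99
  a_8 = -2·99 + 1·-38 + -1·16 + 1·-7 = -259
  a_9 = -2·-259 + 1·99 + -1·-38 + 1·16 = 671
  a_10 = -2·671 + 1·-259 + -1·99 + 1·-38 = -1738
  a_11 = -2·-1738 + 1·671 + -1·-259 + 1·99 = 4505
  a_12 = -2·4505 + 1·-1738 + -1·671 + 1·-259 = -11678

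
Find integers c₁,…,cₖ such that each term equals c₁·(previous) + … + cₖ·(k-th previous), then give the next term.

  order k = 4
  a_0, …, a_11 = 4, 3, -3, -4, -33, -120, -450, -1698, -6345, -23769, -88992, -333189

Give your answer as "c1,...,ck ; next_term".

  a_4 = 3·-4 + 3·-3 + 0·3 + -3·4 = -33
  a_5 = 3·-33 + 3·-4 + 0·-3 + -3·3 = -120
  a_6 = 3·-120 + 3·-33 + 0·-4 + -3·-3 = -450
  a_7 = 3·-450 + 3·-120 + 0·-33 + -3·-4 = -1698
  a_8 = 3·-1698 + 3·-450 + 0·-120 + -3·-33 = -6345
  a_9 = 3·-6345 + 3·-1698 + 0·-450 + -3·-120 = -23769
  a_10 = 3·-23769 + 3·-6345 + 0·-1698 + -3·-450 = -88992
  a_11 = 3·-88992 + 3·-23769 + 0·-6345 + -3·-1698 = -333189
  a_12 = 3·-333189 + 3·-88992 + 0·-23769 + -3·-6345 = -1247508

3,3,0,-3 ; -1247508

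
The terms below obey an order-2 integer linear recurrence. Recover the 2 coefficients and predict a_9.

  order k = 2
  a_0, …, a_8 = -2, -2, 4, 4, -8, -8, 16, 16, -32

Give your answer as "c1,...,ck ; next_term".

0,-2 ; -32

  a_2 = 0·-2 + -2·-2 = 4
  a_3 = 0·4 + -2·-2 = 4
  a_4 = 0·4 + -2·4 = -8
  a_5 = 0·-8 + -2·4 = -8
  a_6 = 0·-8 + -2·-8 = 16
  a_7 = 0·16 + -2·-8 = 16
  a_8 = 0·16 + -2·16 = -32
  a_9 = 0·-32 + -2·16 = -32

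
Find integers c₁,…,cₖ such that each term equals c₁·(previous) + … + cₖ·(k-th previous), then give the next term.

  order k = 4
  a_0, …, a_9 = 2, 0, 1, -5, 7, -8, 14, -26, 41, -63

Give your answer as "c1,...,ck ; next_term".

-1,0,-1,1 ; 103

  a_4 = -1·-5 + 0·1 + -1·0 + 1·2 = 7
  a_5 = -1·7 + 0·-5 + -1·1 + 1·0 = -8
  a_6 = -1·-8 + 0·7 + -1·-5 + 1·1 = 14
  a_7 = -1·14 + 0·-8 + -1·7 + 1·-5 = -26
  a_8 = -1·-26 + 0·14 + -1·-8 + 1·7 = 41
  a_9 = -1·41 + 0·-26 + -1·14 + 1·-8 = -63
  a_10 = -1·-63 + 0·41 + -1·-26 + 1·14 = 103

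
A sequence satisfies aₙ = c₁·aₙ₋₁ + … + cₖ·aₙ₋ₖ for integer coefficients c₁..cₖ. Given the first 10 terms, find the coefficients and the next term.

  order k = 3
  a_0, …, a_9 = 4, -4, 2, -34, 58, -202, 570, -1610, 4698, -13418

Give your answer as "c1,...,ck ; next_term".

  a_3 = -1·2 + 4·-4 + -4·4 = -34
  a_4 = -1·-34 + 4·2 + -4·-4 = 58
  a_5 = -1·58 + 4·-34 + -4·2 = -202
  a_6 = -1·-202 + 4·58 + -4·-34 = 570
  a_7 = -1·570 + 4·-202 + -4·58 = -1610
  a_8 = -1·-1610 + 4·570 + -4·-202 = 4698
  a_9 = -1·4698 + 4·-1610 + -4·570 = -13418
  a_10 = -1·-13418 + 4·4698 + -4·-1610 = 38650

-1,4,-4 ; 38650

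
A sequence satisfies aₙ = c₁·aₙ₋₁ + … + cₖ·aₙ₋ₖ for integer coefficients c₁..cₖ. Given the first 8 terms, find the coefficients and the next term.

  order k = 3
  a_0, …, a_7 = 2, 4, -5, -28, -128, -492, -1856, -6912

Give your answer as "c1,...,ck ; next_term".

  a_3 = 4·-5 + 0·4 + -4·2 = -28
  a_4 = 4·-28 + 0·-5 + -4·4 = -128
  a_5 = 4·-128 + 0·-28 + -4·-5 = -492
  a_6 = 4·-492 + 0·-128 + -4·-28 = -1856
  a_7 = 4·-1856 + 0·-492 + -4·-128 = -6912
  a_8 = 4·-6912 + 0·-1856 + -4·-492 = -25680

4,0,-4 ; -25680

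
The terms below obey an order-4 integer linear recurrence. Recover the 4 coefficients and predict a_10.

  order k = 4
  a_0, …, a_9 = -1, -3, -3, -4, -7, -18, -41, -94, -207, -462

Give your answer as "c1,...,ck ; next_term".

2,1,-2,2 ; -1025

  a_4 = 2·-4 + 1·-3 + -2·-3 + 2·-1 = -7
  a_5 = 2·-7 + 1·-4 + -2·-3 + 2·-3 = -18
  a_6 = 2·-18 + 1·-7 + -2·-4 + 2·-3 = -41
  a_7 = 2·-41 + 1·-18 + -2·-7 + 2·-4 = -94
  a_8 = 2·-94 + 1·-41 + -2·-18 + 2·-7 = -207
  a_9 = 2·-207 + 1·-94 + -2·-41 + 2·-18 = -462
  a_10 = 2·-462 + 1·-207 + -2·-94 + 2·-41 = -1025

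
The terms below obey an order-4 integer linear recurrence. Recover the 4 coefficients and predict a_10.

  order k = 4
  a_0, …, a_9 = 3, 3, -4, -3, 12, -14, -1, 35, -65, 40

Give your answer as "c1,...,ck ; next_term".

-2,-3,-1,-1 ; 81

  a_4 = -2·-3 + -3·-4 + -1·3 + -1·3 = 12
  a_5 = -2·12 + -3·-3 + -1·-4 + -1·3 = -14
  a_6 = -2·-14 + -3·12 + -1·-3 + -1·-4 = -1
  a_7 = -2·-1 + -3·-14 + -1·12 + -1·-3 = 35
  a_8 = -2·35 + -3·-1 + -1·-14 + -1·12 = -65
  a_9 = -2·-65 + -3·35 + -1·-1 + -1·-14 = 40
  a_10 = -2·40 + -3·-65 + -1·35 + -1·-1 = 81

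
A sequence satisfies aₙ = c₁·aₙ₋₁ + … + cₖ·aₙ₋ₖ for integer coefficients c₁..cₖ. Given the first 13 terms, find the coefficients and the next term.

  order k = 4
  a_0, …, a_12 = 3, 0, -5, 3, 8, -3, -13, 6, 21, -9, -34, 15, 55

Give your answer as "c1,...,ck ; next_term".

  a_4 = 0·3 + -1·-5 + 0·0 + 1·3 = 8
  a_5 = 0·8 + -1·3 + 0·-5 + 1·0 = -3
  a_6 = 0·-3 + -1·8 + 0·3 + 1·-5 = -13
  a_7 = 0·-13 + -1·-3 + 0·8 + 1·3 = 6
  a_8 = 0·6 + -1·-13 + 0·-3 + 1·8 = 21
  a_9 = 0·21 + -1·6 + 0·-13 + 1·-3 = -9
  a_10 = 0·-9 + -1·21 + 0·6 + 1·-13 = -34
  a_11 = 0·-34 + -1·-9 + 0·21 + 1·6 = 15
  a_12 = 0·15 + -1·-34 + 0·-9 + 1·21 = 55
  a_13 = 0·55 + -1·15 + 0·-34 + 1·-9 = -24

0,-1,0,1 ; -24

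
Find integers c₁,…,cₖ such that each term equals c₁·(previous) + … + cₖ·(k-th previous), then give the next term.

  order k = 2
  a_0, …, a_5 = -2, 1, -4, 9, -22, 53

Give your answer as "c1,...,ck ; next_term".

-2,1 ; -128

  a_2 = -2·1 + 1·-2 = -4
  a_3 = -2·-4 + 1·1 = 9
  a_4 = -2·9 + 1·-4 = -22
  a_5 = -2·-22 + 1·9 = 53
  a_6 = -2·53 + 1·-22 = -128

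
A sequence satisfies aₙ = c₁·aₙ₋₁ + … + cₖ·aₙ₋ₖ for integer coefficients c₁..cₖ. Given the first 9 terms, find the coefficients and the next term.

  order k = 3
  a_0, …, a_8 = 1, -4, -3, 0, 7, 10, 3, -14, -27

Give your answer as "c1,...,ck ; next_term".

  a_3 = 1·-3 + -1·-4 + -1·1 = 0
  a_4 = 1·0 + -1·-3 + -1·-4 = 7
  a_5 = 1·7 + -1·0 + -1·-3 = 10
  a_6 = 1·10 + -1·7 + -1·0 = 3
  a_7 = 1·3 + -1·10 + -1·7 = -14
  a_8 = 1·-14 + -1·3 + -1·10 = -27
  a_9 = 1·-27 + -1·-14 + -1·3 = -16

1,-1,-1 ; -16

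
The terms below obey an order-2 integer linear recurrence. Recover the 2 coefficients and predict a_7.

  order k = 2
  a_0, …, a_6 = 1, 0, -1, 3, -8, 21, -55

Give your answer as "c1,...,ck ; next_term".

-3,-1 ; 144

  a_2 = -3·0 + -1·1 = -1
  a_3 = -3·-1 + -1·0 = 3
  a_4 = -3·3 + -1·-1 = -8
  a_5 = -3·-8 + -1·3 = 21
  a_6 = -3·21 + -1·-8 = -55
  a_7 = -3·-55 + -1·21 = 144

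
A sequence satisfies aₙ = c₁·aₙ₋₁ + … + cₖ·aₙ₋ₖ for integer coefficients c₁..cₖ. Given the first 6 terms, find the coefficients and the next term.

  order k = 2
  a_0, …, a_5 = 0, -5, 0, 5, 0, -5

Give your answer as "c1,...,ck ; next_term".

0,-1 ; 0

  a_2 = 0·-5 + -1·0 = 0
  a_3 = 0·0 + -1·-5 = 5
  a_4 = 0·5 + -1·0 = 0
  a_5 = 0·0 + -1·5 = -5
  a_6 = 0·-5 + -1·0 = 0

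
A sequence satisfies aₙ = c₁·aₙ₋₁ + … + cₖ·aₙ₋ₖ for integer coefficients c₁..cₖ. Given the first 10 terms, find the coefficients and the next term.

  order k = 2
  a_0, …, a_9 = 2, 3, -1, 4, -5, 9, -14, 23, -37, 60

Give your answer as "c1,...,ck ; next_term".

-1,1 ; -97

  a_2 = -1·3 + 1·2 = -1
  a_3 = -1·-1 + 1·3 = 4
  a_4 = -1·4 + 1·-1 = -5
  a_5 = -1·-5 + 1·4 = 9
  a_6 = -1·9 + 1·-5 = -14
  a_7 = -1·-14 + 1·9 = 23
  a_8 = -1·23 + 1·-14 = -37
  a_9 = -1·-37 + 1·23 = 60
  a_10 = -1·60 + 1·-37 = -97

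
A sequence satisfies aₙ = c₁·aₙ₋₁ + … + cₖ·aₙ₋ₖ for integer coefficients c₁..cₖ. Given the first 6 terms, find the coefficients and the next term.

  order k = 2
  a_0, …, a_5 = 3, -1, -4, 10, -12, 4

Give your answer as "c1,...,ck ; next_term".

  a_2 = -2·-1 + -2·3 = -4
  a_3 = -2·-4 + -2·-1 = 10
  a_4 = -2·10 + -2·-4 = -12
  a_5 = -2·-12 + -2·10 = 4
  a_6 = -2·4 + -2·-12 = 16

-2,-2 ; 16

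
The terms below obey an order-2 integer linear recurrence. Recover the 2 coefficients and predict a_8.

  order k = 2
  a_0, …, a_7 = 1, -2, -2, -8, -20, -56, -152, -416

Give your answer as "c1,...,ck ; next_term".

2,2 ; -1136

  a_2 = 2·-2 + 2·1 = -2
  a_3 = 2·-2 + 2·-2 = -8
  a_4 = 2·-8 + 2·-2 = -20
  a_5 = 2·-20 + 2·-8 = -56
  a_6 = 2·-56 + 2·-20 = -152
  a_7 = 2·-152 + 2·-56 = -416
  a_8 = 2·-416 + 2·-152 = -1136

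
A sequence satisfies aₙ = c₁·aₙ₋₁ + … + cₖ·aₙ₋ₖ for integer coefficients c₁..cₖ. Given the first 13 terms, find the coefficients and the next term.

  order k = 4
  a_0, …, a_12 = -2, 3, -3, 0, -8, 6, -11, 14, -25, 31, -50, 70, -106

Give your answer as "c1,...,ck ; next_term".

  a_4 = 0·0 + 1·-3 + -1·3 + 1·-2 = -8
  a_5 = 0·-8 + 1·0 + -1·-3 + 1·3 = 6
  a_6 = 0·6 + 1·-8 + -1·0 + 1·-3 = -11
  a_7 = 0·-11 + 1·6 + -1·-8 + 1·0 = 14
  a_8 = 0·14 + 1·-11 + -1·6 + 1·-8 = -25
  a_9 = 0·-25 + 1·14 + -1·-11 + 1·6 = 31
  a_10 = 0·31 + 1·-25 + -1·14 + 1·-11 = -50
  a_11 = 0·-50 + 1·31 + -1·-25 + 1·14 = 70
  a_12 = 0·70 + 1·-50 + -1·31 + 1·-25 = -106
  a_13 = 0·-106 + 1·70 + -1·-50 + 1·31 = 151

0,1,-1,1 ; 151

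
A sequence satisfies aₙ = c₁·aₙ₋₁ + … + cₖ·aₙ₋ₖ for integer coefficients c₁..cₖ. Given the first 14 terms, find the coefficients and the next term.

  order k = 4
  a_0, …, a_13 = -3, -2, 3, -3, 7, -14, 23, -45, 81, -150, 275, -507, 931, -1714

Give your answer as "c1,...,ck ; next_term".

0,2,-2,1 ; 3151

  a_4 = 0·-3 + 2·3 + -2·-2 + 1·-3 = 7
  a_5 = 0·7 + 2·-3 + -2·3 + 1·-2 = -14
  a_6 = 0·-14 + 2·7 + -2·-3 + 1·3 = 23
  a_7 = 0·23 + 2·-14 + -2·7 + 1·-3 = -45
  a_8 = 0·-45 + 2·23 + -2·-14 + 1·7 = 81
  a_9 = 0·81 + 2·-45 + -2·23 + 1·-14 = -150
  a_10 = 0·-150 + 2·81 + -2·-45 + 1·23 = 275
  a_11 = 0·275 + 2·-150 + -2·81 + 1·-45 = -507
  a_12 = 0·-507 + 2·275 + -2·-150 + 1·81 = 931
  a_13 = 0·931 + 2·-507 + -2·275 + 1·-150 = -1714
  a_14 = 0·-1714 + 2·931 + -2·-507 + 1·275 = 3151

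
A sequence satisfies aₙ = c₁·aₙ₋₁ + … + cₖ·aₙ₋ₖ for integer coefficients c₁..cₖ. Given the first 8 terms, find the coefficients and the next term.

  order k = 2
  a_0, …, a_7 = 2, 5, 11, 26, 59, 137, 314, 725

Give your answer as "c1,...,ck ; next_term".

1,3 ; 1667

  a_2 = 1·5 + 3·2 = 11
  a_3 = 1·11 + 3·5 = 26
  a_4 = 1·26 + 3·11 = 59
  a_5 = 1·59 + 3·26 = 137
  a_6 = 1·137 + 3·59 = 314
  a_7 = 1·314 + 3·137 = 725
  a_8 = 1·725 + 3·314 = 1667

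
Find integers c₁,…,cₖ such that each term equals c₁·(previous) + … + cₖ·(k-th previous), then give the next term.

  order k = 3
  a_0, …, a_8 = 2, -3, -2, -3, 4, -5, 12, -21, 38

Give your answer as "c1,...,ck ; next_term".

-1,1,-1 ; -71

  a_3 = -1·-2 + 1·-3 + -1·2 = -3
  a_4 = -1·-3 + 1·-2 + -1·-3 = 4
  a_5 = -1·4 + 1·-3 + -1·-2 = -5
  a_6 = -1·-5 + 1·4 + -1·-3 = 12
  a_7 = -1·12 + 1·-5 + -1·4 = -21
  a_8 = -1·-21 + 1·12 + -1·-5 = 38
  a_9 = -1·38 + 1·-21 + -1·12 = -71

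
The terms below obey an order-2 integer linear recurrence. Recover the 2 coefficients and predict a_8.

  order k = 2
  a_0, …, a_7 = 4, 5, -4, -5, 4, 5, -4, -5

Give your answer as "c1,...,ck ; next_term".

0,-1 ; 4

  a_2 = 0·5 + -1·4 = -4
  a_3 = 0·-4 + -1·5 = -5
  a_4 = 0·-5 + -1·-4 = 4
  a_5 = 0·4 + -1·-5 = 5
  a_6 = 0·5 + -1·4 = -4
  a_7 = 0·-4 + -1·5 = -5
  a_8 = 0·-5 + -1·-4 = 4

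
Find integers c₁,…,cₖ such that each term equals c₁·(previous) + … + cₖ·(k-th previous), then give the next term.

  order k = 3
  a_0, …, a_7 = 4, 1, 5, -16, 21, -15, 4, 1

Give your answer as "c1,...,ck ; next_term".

-2,-2,-1 ; 5

  a_3 = -2·5 + -2·1 + -1·4 = -16
  a_4 = -2·-16 + -2·5 + -1·1 = 21
  a_5 = -2·21 + -2·-16 + -1·5 = -15
  a_6 = -2·-15 + -2·21 + -1·-16 = 4
  a_7 = -2·4 + -2·-15 + -1·21 = 1
  a_8 = -2·1 + -2·4 + -1·-15 = 5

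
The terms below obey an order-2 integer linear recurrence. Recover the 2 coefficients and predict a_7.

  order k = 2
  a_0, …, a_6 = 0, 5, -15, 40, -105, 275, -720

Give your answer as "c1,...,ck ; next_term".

  a_2 = -3·5 + -1·0 = -15
  a_3 = -3·-15 + -1·5 = 40
  a_4 = -3·40 + -1·-15 = -105
  a_5 = -3·-105 + -1·40 = 275
  a_6 = -3·275 + -1·-105 = -720
  a_7 = -3·-720 + -1·275 = 1885

-3,-1 ; 1885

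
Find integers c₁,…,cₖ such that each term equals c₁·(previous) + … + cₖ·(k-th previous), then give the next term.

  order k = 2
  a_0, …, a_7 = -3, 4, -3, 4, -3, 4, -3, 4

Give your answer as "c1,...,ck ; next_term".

  a_2 = 0·4 + 1·-3 = -3
  a_3 = 0·-3 + 1·4 = 4
  a_4 = 0·4 + 1·-3 = -3
  a_5 = 0·-3 + 1·4 = 4
  a_6 = 0·4 + 1·-3 = -3
  a_7 = 0·-3 + 1·4 = 4
  a_8 = 0·4 + 1·-3 = -3

0,1 ; -3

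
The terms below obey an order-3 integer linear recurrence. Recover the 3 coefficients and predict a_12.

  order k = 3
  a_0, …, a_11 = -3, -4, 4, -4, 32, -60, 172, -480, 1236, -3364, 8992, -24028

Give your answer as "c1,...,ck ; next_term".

  a_3 = -1·4 + 3·-4 + -4·-3 = -4
  a_4 = -1·-4 + 3·4 + -4·-4 = 32
  a_5 = -1·32 + 3·-4 + -4·4 = -60
  a_6 = -1·-60 + 3·32 + -4·-4 = 172
  a_7 = -1·172 + 3·-60 + -4·32 = -480
  a_8 = -1·-480 + 3·172 + -4·-60 = 1236
  a_9 = -1·1236 + 3·-480 + -4·172 = -3364
  a_10 = -1·-3364 + 3·1236 + -4·-480 = 8992
  a_11 = -1·8992 + 3·-3364 + -4·1236 = -24028
  a_12 = -1·-24028 + 3·8992 + -4·-3364 = 64460

-1,3,-4 ; 64460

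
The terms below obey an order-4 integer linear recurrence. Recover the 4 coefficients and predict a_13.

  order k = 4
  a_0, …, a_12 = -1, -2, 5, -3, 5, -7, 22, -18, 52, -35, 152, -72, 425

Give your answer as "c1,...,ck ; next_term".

  a_4 = 0·-3 + 2·5 + 1·-2 + 3·-1 = 5
  a_5 = 0·5 + 2·-3 + 1·5 + 3·-2 = -7
  a_6 = 0·-7 + 2·5 + 1·-3 + 3·5 = 22
  a_7 = 0·22 + 2·-7 + 1·5 + 3·-3 = -18
  a_8 = 0·-18 + 2·22 + 1·-7 + 3·5 = 52
  a_9 = 0·52 + 2·-18 + 1·22 + 3·-7 = -35
  a_10 = 0·-35 + 2·52 + 1·-18 + 3·22 = 152
  a_11 = 0·152 + 2·-35 + 1·52 + 3·-18 = -72
  a_12 = 0·-72 + 2·152 + 1·-35 + 3·52 = 425
  a_13 = 0·425 + 2·-72 + 1·152 + 3·-35 = -97

0,2,1,3 ; -97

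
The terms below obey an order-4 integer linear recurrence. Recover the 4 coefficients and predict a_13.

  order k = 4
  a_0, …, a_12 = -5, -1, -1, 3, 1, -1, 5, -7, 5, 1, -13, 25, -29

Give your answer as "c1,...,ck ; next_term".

-1,0,1,-1 ; 15

  a_4 = -1·3 + 0·-1 + 1·-1 + -1·-5 = 1
  a_5 = -1·1 + 0·3 + 1·-1 + -1·-1 = -1
  a_6 = -1·-1 + 0·1 + 1·3 + -1·-1 = 5
  a_7 = -1·5 + 0·-1 + 1·1 + -1·3 = -7
  a_8 = -1·-7 + 0·5 + 1·-1 + -1·1 = 5
  a_9 = -1·5 + 0·-7 + 1·5 + -1·-1 = 1
  a_10 = -1·1 + 0·5 + 1·-7 + -1·5 = -13
  a_11 = -1·-13 + 0·1 + 1·5 + -1·-7 = 25
  a_12 = -1·25 + 0·-13 + 1·1 + -1·5 = -29
  a_13 = -1·-29 + 0·25 + 1·-13 + -1·1 = 15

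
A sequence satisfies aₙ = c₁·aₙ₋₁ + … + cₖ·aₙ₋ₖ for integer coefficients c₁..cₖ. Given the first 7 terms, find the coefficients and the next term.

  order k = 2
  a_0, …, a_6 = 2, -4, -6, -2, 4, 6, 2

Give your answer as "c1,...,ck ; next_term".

  a_2 = 1·-4 + -1·2 = -6
  a_3 = 1·-6 + -1·-4 = -2
  a_4 = 1·-2 + -1·-6 = 4
  a_5 = 1·4 + -1·-2 = 6
  a_6 = 1·6 + -1·4 = 2
  a_7 = 1·2 + -1·6 = -4

1,-1 ; -4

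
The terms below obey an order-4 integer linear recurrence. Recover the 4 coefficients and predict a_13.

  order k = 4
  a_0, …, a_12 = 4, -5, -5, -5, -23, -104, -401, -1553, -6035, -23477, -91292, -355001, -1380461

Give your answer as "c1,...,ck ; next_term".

  a_4 = 3·-5 + 3·-5 + 1·-5 + 3·4 = -23
  a_5 = 3·-23 + 3·-5 + 1·-5 + 3·-5 = -104
  a_6 = 3·-104 + 3·-23 + 1·-5 + 3·-5 = -401
  a_7 = 3·-401 + 3·-104 + 1·-23 + 3·-5 = -1553
  a_8 = 3·-1553 + 3·-401 + 1·-104 + 3·-23 = -6035
  a_9 = 3·-6035 + 3·-1553 + 1·-401 + 3·-104 = -23477
  a_10 = 3·-23477 + 3·-6035 + 1·-1553 + 3·-401 = -91292
  a_11 = 3·-91292 + 3·-23477 + 1·-6035 + 3·-1553 = -355001
  a_12 = 3·-355001 + 3·-91292 + 1·-23477 + 3·-6035 = -1380461
  a_13 = 3·-1380461 + 3·-355001 + 1·-91292 + 3·-23477 = -5368109

3,3,1,3 ; -5368109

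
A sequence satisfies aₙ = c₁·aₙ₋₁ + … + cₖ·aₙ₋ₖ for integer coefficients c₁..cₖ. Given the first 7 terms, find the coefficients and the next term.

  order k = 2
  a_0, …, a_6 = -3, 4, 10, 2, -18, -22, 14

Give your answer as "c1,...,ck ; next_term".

1,-2 ; 58

  a_2 = 1·4 + -2·-3 = 10
  a_3 = 1·10 + -2·4 = 2
  a_4 = 1·2 + -2·10 = -18
  a_5 = 1·-18 + -2·2 = -22
  a_6 = 1·-22 + -2·-18 = 14
  a_7 = 1·14 + -2·-22 = 58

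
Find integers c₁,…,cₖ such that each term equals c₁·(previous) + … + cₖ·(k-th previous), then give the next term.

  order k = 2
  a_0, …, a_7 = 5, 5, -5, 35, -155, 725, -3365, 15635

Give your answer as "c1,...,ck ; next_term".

-4,3 ; -72635

  a_2 = -4·5 + 3·5 = -5
  a_3 = -4·-5 + 3·5 = 35
  a_4 = -4·35 + 3·-5 = -155
  a_5 = -4·-155 + 3·35 = 725
  a_6 = -4·725 + 3·-155 = -3365
  a_7 = -4·-3365 + 3·725 = 15635
  a_8 = -4·15635 + 3·-3365 = -72635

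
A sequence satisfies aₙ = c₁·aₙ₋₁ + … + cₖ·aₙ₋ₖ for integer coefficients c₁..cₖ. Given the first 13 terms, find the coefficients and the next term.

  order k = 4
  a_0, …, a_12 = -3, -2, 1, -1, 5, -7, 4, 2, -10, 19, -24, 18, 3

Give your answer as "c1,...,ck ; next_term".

-2,-2,-1,-1 ; -37

  a_4 = -2·-1 + -2·1 + -1·-2 + -1·-3 = 5
  a_5 = -2·5 + -2·-1 + -1·1 + -1·-2 = -7
  a_6 = -2·-7 + -2·5 + -1·-1 + -1·1 = 4
  a_7 = -2·4 + -2·-7 + -1·5 + -1·-1 = 2
  a_8 = -2·2 + -2·4 + -1·-7 + -1·5 = -10
  a_9 = -2·-10 + -2·2 + -1·4 + -1·-7 = 19
  a_10 = -2·19 + -2·-10 + -1·2 + -1·4 = -24
  a_11 = -2·-24 + -2·19 + -1·-10 + -1·2 = 18
  a_12 = -2·18 + -2·-24 + -1·19 + -1·-10 = 3
  a_13 = -2·3 + -2·18 + -1·-24 + -1·19 = -37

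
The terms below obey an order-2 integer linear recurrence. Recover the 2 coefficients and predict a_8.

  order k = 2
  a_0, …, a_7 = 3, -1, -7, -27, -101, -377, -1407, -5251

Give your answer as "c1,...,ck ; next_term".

  a_2 = 4·-1 + -1·3 = -7
  a_3 = 4·-7 + -1·-1 = -27
  a_4 = 4·-27 + -1·-7 = -101
  a_5 = 4·-101 + -1·-27 = -377
  a_6 = 4·-377 + -1·-101 = -1407
  a_7 = 4·-1407 + -1·-377 = -5251
  a_8 = 4·-5251 + -1·-1407 = -19597

4,-1 ; -19597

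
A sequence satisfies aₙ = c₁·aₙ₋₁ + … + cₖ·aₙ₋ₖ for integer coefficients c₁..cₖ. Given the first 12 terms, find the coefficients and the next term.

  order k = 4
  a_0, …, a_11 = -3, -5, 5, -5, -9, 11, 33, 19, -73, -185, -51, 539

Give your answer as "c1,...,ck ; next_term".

1,-3,-1,-2 ; 1023

  a_4 = 1·-5 + -3·5 + -1·-5 + -2·-3 = -9
  a_5 = 1·-9 + -3·-5 + -1·5 + -2·-5 = 11
  a_6 = 1·11 + -3·-9 + -1·-5 + -2·5 = 33
  a_7 = 1·33 + -3·11 + -1·-9 + -2·-5 = 19
  a_8 = 1·19 + -3·33 + -1·11 + -2·-9 = -73
  a_9 = 1·-73 + -3·19 + -1·33 + -2·11 = -185
  a_10 = 1·-185 + -3·-73 + -1·19 + -2·33 = -51
  a_11 = 1·-51 + -3·-185 + -1·-73 + -2·19 = 539
  a_12 = 1·539 + -3·-51 + -1·-185 + -2·-73 = 1023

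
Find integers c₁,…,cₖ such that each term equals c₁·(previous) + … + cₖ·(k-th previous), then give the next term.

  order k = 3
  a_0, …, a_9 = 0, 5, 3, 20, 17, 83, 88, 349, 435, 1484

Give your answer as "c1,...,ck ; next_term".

  a_3 = 0·3 + 4·5 + 1·0 = 20
  a_4 = 0·20 + 4·3 + 1·5 = 17
  a_5 = 0·17 + 4·20 + 1·3 = 83
  a_6 = 0·83 + 4·17 + 1·20 = 88
  a_7 = 0·88 + 4·83 + 1·17 = 349
  a_8 = 0·349 + 4·88 + 1·83 = 435
  a_9 = 0·435 + 4·349 + 1·88 = 1484
  a_10 = 0·1484 + 4·435 + 1·349 = 2089

0,4,1 ; 2089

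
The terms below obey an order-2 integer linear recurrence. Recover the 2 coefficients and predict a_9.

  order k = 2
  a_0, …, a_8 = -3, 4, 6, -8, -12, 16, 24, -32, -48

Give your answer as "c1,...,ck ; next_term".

  a_2 = 0·4 + -2·-3 = 6
  a_3 = 0·6 + -2·4 = -8
  a_4 = 0·-8 + -2·6 = -12
  a_5 = 0·-12 + -2·-8 = 16
  a_6 = 0·16 + -2·-12 = 24
  a_7 = 0·24 + -2·16 = -32
  a_8 = 0·-32 + -2·24 = -48
  a_9 = 0·-48 + -2·-32 = 64

0,-2 ; 64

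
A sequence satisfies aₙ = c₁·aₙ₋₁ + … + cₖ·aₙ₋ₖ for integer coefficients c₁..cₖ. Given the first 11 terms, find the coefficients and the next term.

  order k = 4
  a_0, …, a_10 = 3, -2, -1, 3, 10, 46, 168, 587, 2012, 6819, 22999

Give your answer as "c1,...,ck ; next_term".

4,-1,-3,-3 ; 77380

  a_4 = 4·3 + -1·-1 + -3·-2 + -3·3 = 10
  a_5 = 4·10 + -1·3 + -3·-1 + -3·-2 = 46
  a_6 = 4·46 + -1·10 + -3·3 + -3·-1 = 168
  a_7 = 4·168 + -1·46 + -3·10 + -3·3 = 587
  a_8 = 4·587 + -1·168 + -3·46 + -3·10 = 2012
  a_9 = 4·2012 + -1·587 + -3·168 + -3·46 = 6819
  a_10 = 4·6819 + -1·2012 + -3·587 + -3·168 = 22999
  a_11 = 4·22999 + -1·6819 + -3·2012 + -3·587 = 77380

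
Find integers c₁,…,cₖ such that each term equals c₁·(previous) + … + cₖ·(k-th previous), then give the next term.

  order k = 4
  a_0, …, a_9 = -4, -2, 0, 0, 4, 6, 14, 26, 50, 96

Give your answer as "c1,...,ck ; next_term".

1,2,0,-1 ; 182

  a_4 = 1·0 + 2·0 + 0·-2 + -1·-4 = 4
  a_5 = 1·4 + 2·0 + 0·0 + -1·-2 = 6
  a_6 = 1·6 + 2·4 + 0·0 + -1·0 = 14
  a_7 = 1·14 + 2·6 + 0·4 + -1·0 = 26
  a_8 = 1·26 + 2·14 + 0·6 + -1·4 = 50
  a_9 = 1·50 + 2·26 + 0·14 + -1·6 = 96
  a_10 = 1·96 + 2·50 + 0·26 + -1·14 = 182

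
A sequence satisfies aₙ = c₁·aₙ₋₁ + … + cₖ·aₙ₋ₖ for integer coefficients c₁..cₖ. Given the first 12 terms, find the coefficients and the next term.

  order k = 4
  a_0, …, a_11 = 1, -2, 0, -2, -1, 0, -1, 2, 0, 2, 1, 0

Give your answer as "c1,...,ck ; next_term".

0,1,0,-1 ; 1

  a_4 = 0·-2 + 1·0 + 0·-2 + -1·1 = -1
  a_5 = 0·-1 + 1·-2 + 0·0 + -1·-2 = 0
  a_6 = 0·0 + 1·-1 + 0·-2 + -1·0 = -1
  a_7 = 0·-1 + 1·0 + 0·-1 + -1·-2 = 2
  a_8 = 0·2 + 1·-1 + 0·0 + -1·-1 = 0
  a_9 = 0·0 + 1·2 + 0·-1 + -1·0 = 2
  a_10 = 0·2 + 1·0 + 0·2 + -1·-1 = 1
  a_11 = 0·1 + 1·2 + 0·0 + -1·2 = 0
  a_12 = 0·0 + 1·1 + 0·2 + -1·0 = 1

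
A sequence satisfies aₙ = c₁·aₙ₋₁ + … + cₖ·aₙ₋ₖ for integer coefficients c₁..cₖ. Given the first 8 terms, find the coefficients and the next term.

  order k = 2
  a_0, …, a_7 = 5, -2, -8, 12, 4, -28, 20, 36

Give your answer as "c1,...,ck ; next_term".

-1,-2 ; -76

  a_2 = -1·-2 + -2·5 = -8
  a_3 = -1·-8 + -2·-2 = 12
  a_4 = -1·12 + -2·-8 = 4
  a_5 = -1·4 + -2·12 = -28
  a_6 = -1·-28 + -2·4 = 20
  a_7 = -1·20 + -2·-28 = 36
  a_8 = -1·36 + -2·20 = -76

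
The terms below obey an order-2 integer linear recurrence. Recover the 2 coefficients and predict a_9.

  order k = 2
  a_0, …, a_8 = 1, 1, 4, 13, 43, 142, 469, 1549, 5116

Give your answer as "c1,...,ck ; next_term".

  a_2 = 3·1 + 1·1 = 4
  a_3 = 3·4 + 1·1 = 13
  a_4 = 3·13 + 1·4 = 43
  a_5 = 3·43 + 1·13 = 142
  a_6 = 3·142 + 1·43 = 469
  a_7 = 3·469 + 1·142 = 1549
  a_8 = 3·1549 + 1·469 = 5116
  a_9 = 3·5116 + 1·1549 = 16897

3,1 ; 16897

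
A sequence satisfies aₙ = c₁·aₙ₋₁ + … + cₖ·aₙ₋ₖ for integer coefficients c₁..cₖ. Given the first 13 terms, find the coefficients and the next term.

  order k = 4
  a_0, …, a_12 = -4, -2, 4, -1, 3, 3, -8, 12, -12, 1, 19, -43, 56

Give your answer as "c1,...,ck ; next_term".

-1,0,1,-1 ; -38

  a_4 = -1·-1 + 0·4 + 1·-2 + -1·-4 = 3
  a_5 = -1·3 + 0·-1 + 1·4 + -1·-2 = 3
  a_6 = -1·3 + 0·3 + 1·-1 + -1·4 = -8
  a_7 = -1·-8 + 0·3 + 1·3 + -1·-1 = 12
  a_8 = -1·12 + 0·-8 + 1·3 + -1·3 = -12
  a_9 = -1·-12 + 0·12 + 1·-8 + -1·3 = 1
  a_10 = -1·1 + 0·-12 + 1·12 + -1·-8 = 19
  a_11 = -1·19 + 0·1 + 1·-12 + -1·12 = -43
  a_12 = -1·-43 + 0·19 + 1·1 + -1·-12 = 56
  a_13 = -1·56 + 0·-43 + 1·19 + -1·1 = -38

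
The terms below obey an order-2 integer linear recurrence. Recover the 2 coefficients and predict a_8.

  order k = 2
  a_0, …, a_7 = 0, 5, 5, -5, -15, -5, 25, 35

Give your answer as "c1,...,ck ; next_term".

  a_2 = 1·5 + -2·0 = 5
  a_3 = 1·5 + -2·5 = -5
  a_4 = 1·-5 + -2·5 = -15
  a_5 = 1·-15 + -2·-5 = -5
  a_6 = 1·-5 + -2·-15 = 25
  a_7 = 1·25 + -2·-5 = 35
  a_8 = 1·35 + -2·25 = -15

1,-2 ; -15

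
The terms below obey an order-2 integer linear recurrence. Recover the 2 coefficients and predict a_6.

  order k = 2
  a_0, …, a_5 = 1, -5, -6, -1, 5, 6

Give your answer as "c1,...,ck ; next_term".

1,-1 ; 1

  a_2 = 1·-5 + -1·1 = -6
  a_3 = 1·-6 + -1·-5 = -1
  a_4 = 1·-1 + -1·-6 = 5
  a_5 = 1·5 + -1·-1 = 6
  a_6 = 1·6 + -1·5 = 1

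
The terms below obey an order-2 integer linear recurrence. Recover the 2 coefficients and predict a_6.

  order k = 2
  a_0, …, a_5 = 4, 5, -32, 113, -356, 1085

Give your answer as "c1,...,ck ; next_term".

  a_2 = -4·5 + -3·4 = -32
  a_3 = -4·-32 + -3·5 = 113
  a_4 = -4·113 + -3·-32 = -356
  a_5 = -4·-356 + -3·113 = 1085
  a_6 = -4·1085 + -3·-356 = -3272

-4,-3 ; -3272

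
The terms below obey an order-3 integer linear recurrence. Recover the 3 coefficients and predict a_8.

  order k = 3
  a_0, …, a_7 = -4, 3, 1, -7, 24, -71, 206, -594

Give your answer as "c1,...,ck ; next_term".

  a_3 = -3·1 + 0·3 + 1·-4 = -7
  a_4 = -3·-7 + 0·1 + 1·3 = 24
  a_5 = -3·24 + 0·-7 + 1·1 = -71
  a_6 = -3·-71 + 0·24 + 1·-7 = 206
  a_7 = -3·206 + 0·-71 + 1·24 = -594
  a_8 = -3·-594 + 0·206 + 1·-71 = 1711

-3,0,1 ; 1711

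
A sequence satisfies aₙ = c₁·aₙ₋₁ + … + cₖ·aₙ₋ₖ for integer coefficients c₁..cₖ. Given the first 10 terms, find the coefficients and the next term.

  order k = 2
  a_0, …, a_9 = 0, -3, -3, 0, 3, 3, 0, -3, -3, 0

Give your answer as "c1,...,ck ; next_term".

  a_2 = 1·-3 + -1·0 = -3
  a_3 = 1·-3 + -1·-3 = 0
  a_4 = 1·0 + -1·-3 = 3
  a_5 = 1·3 + -1·0 = 3
  a_6 = 1·3 + -1·3 = 0
  a_7 = 1·0 + -1·3 = -3
  a_8 = 1·-3 + -1·0 = -3
  a_9 = 1·-3 + -1·-3 = 0
  a_10 = 1·0 + -1·-3 = 3

1,-1 ; 3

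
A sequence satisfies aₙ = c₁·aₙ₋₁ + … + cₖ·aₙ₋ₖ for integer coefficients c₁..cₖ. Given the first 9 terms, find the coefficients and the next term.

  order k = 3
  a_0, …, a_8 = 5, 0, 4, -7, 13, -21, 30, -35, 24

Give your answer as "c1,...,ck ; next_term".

-3,-2,1 ; 28

  a_3 = -3·4 + -2·0 + 1·5 = -7
  a_4 = -3·-7 + -2·4 + 1·0 = 13
  a_5 = -3·13 + -2·-7 + 1·4 = -21
  a_6 = -3·-21 + -2·13 + 1·-7 = 30
  a_7 = -3·30 + -2·-21 + 1·13 = -35
  a_8 = -3·-35 + -2·30 + 1·-21 = 24
  a_9 = -3·24 + -2·-35 + 1·30 = 28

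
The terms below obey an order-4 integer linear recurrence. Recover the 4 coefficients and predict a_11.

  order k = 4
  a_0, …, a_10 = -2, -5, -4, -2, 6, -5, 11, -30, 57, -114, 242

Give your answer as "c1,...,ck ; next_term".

-1,1,-2,1 ; -500

  a_4 = -1·-2 + 1·-4 + -2·-5 + 1·-2 = 6
  a_5 = -1·6 + 1·-2 + -2·-4 + 1·-5 = -5
  a_6 = -1·-5 + 1·6 + -2·-2 + 1·-4 = 11
  a_7 = -1·11 + 1·-5 + -2·6 + 1·-2 = -30
  a_8 = -1·-30 + 1·11 + -2·-5 + 1·6 = 57
  a_9 = -1·57 + 1·-30 + -2·11 + 1·-5 = -114
  a_10 = -1·-114 + 1·57 + -2·-30 + 1·11 = 242
  a_11 = -1·242 + 1·-114 + -2·57 + 1·-30 = -500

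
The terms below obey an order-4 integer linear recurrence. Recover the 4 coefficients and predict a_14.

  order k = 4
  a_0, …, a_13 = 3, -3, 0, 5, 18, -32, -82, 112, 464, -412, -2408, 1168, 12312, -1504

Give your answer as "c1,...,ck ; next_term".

  a_4 = 0·5 + -4·0 + -2·-3 + 4·3 = 18
  a_5 = 0·18 + -4·5 + -2·0 + 4·-3 = -32
  a_6 = 0·-32 + -4·18 + -2·5 + 4·0 = -82
  a_7 = 0·-82 + -4·-32 + -2·18 + 4·5 = 112
  a_8 = 0·112 + -4·-82 + -2·-32 + 4·18 = 464
  a_9 = 0·464 + -4·112 + -2·-82 + 4·-32 = -412
  a_10 = 0·-412 + -4·464 + -2·112 + 4·-82 = -2408
  a_11 = 0·-2408 + -4·-412 + -2·464 + 4·112 = 1168
  a_12 = 0·1168 + -4·-2408 + -2·-412 + 4·464 = 12312
  a_13 = 0·12312 + -4·1168 + -2·-2408 + 4·-412 = -1504
  a_14 = 0·-1504 + -4·12312 + -2·1168 + 4·-2408 = -61216

0,-4,-2,4 ; -61216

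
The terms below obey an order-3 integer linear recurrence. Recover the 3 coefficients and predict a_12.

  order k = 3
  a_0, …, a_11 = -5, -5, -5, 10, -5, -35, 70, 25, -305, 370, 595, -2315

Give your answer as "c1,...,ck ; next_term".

  a_3 = -1·-5 + -3·-5 + 2·-5 = 10
  a_4 = -1·10 + -3·-5 + 2·-5 = -5
  a_5 = -1·-5 + -3·10 + 2·-5 = -35
  a_6 = -1·-35 + -3·-5 + 2·10 = 70
  a_7 = -1·70 + -3·-35 + 2·-5 = 25
  a_8 = -1·25 + -3·70 + 2·-35 = -305
  a_9 = -1·-305 + -3·25 + 2·70 = 370
  a_10 = -1·370 + -3·-305 + 2·25 = 595
  a_11 = -1·595 + -3·370 + 2·-305 = -2315
  a_12 = -1·-2315 + -3·595 + 2·370 = 1270

-1,-3,2 ; 1270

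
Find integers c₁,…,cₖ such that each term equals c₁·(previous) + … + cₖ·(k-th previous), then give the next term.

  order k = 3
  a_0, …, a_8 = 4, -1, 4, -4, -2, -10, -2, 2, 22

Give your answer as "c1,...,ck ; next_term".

1,0,-2 ; 26

  a_3 = 1·4 + 0·-1 + -2·4 = -4
  a_4 = 1·-4 + 0·4 + -2·-1 = -2
  a_5 = 1·-2 + 0·-4 + -2·4 = -10
  a_6 = 1·-10 + 0·-2 + -2·-4 = -2
  a_7 = 1·-2 + 0·-10 + -2·-2 = 2
  a_8 = 1·2 + 0·-2 + -2·-10 = 22
  a_9 = 1·22 + 0·2 + -2·-2 = 26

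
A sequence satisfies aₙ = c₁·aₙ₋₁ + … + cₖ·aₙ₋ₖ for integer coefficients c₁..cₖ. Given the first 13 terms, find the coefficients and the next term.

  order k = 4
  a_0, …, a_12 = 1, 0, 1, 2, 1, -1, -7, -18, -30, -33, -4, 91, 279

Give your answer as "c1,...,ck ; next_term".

2,-1,-1,-2 ; 537

  a_4 = 2·2 + -1·1 + -1·0 + -2·1 = 1
  a_5 = 2·1 + -1·2 + -1·1 + -2·0 = -1
  a_6 = 2·-1 + -1·1 + -1·2 + -2·1 = -7
  a_7 = 2·-7 + -1·-1 + -1·1 + -2·2 = -18
  a_8 = 2·-18 + -1·-7 + -1·-1 + -2·1 = -30
  a_9 = 2·-30 + -1·-18 + -1·-7 + -2·-1 = -33
  a_10 = 2·-33 + -1·-30 + -1·-18 + -2·-7 = -4
  a_11 = 2·-4 + -1·-33 + -1·-30 + -2·-18 = 91
  a_12 = 2·91 + -1·-4 + -1·-33 + -2·-30 = 279
  a_13 = 2·279 + -1·91 + -1·-4 + -2·-33 = 537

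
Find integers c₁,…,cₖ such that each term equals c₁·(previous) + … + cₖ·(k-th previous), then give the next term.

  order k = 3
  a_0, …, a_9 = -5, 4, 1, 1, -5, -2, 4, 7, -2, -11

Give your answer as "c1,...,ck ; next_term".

0,-1,-1 ; -5

  a_3 = 0·1 + -1·4 + -1·-5 = 1
  a_4 = 0·1 + -1·1 + -1·4 = -5
  a_5 = 0·-5 + -1·1 + -1·1 = -2
  a_6 = 0·-2 + -1·-5 + -1·1 = 4
  a_7 = 0·4 + -1·-2 + -1·-5 = 7
  a_8 = 0·7 + -1·4 + -1·-2 = -2
  a_9 = 0·-2 + -1·7 + -1·4 = -11
  a_10 = 0·-11 + -1·-2 + -1·7 = -5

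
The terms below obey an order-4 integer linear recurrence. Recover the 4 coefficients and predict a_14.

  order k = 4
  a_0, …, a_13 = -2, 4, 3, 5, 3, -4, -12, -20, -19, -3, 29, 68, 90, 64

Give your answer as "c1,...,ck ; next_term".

1,0,-1,-1 ; -33

  a_4 = 1·5 + 0·3 + -1·4 + -1·-2 = 3
  a_5 = 1·3 + 0·5 + -1·3 + -1·4 = -4
  a_6 = 1·-4 + 0·3 + -1·5 + -1·3 = -12
  a_7 = 1·-12 + 0·-4 + -1·3 + -1·5 = -20
  a_8 = 1·-20 + 0·-12 + -1·-4 + -1·3 = -19
  a_9 = 1·-19 + 0·-20 + -1·-12 + -1·-4 = -3
  a_10 = 1·-3 + 0·-19 + -1·-20 + -1·-12 = 29
  a_11 = 1·29 + 0·-3 + -1·-19 + -1·-20 = 68
  a_12 = 1·68 + 0·29 + -1·-3 + -1·-19 = 90
  a_13 = 1·90 + 0·68 + -1·29 + -1·-3 = 64
  a_14 = 1·64 + 0·90 + -1·68 + -1·29 = -33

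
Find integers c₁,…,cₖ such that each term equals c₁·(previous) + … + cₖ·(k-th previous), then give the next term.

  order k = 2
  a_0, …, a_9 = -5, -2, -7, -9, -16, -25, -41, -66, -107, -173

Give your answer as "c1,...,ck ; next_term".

1,1 ; -280

  a_2 = 1·-2 + 1·-5 = -7
  a_3 = 1·-7 + 1·-2 = -9
  a_4 = 1·-9 + 1·-7 = -16
  a_5 = 1·-16 + 1·-9 = -25
  a_6 = 1·-25 + 1·-16 = -41
  a_7 = 1·-41 + 1·-25 = -66
  a_8 = 1·-66 + 1·-41 = -107
  a_9 = 1·-107 + 1·-66 = -173
  a_10 = 1·-173 + 1·-107 = -280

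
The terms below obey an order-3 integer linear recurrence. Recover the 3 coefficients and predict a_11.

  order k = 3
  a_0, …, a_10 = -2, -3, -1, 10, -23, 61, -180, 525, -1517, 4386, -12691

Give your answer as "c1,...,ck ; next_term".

  a_3 = -3·-1 + -1·-3 + -2·-2 = 10
  a_4 = -3·10 + -1·-1 + -2·-3 = -23
  a_5 = -3·-23 + -1·10 + -2·-1 = 61
  a_6 = -3·61 + -1·-23 + -2·10 = -180
  a_7 = -3·-180 + -1·61 + -2·-23 = 525
  a_8 = -3·525 + -1·-180 + -2·61 = -1517
  a_9 = -3·-1517 + -1·525 + -2·-180 = 4386
  a_10 = -3·4386 + -1·-1517 + -2·525 = -12691
  a_11 = -3·-12691 + -1·4386 + -2·-1517 = 36721

-3,-1,-2 ; 36721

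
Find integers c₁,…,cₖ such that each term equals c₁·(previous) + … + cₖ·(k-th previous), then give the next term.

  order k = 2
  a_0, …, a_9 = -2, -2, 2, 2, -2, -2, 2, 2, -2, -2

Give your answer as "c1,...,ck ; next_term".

  a_2 = 0·-2 + -1·-2 = 2
  a_3 = 0·2 + -1·-2 = 2
  a_4 = 0·2 + -1·2 = -2
  a_5 = 0·-2 + -1·2 = -2
  a_6 = 0·-2 + -1·-2 = 2
  a_7 = 0·2 + -1·-2 = 2
  a_8 = 0·2 + -1·2 = -2
  a_9 = 0·-2 + -1·2 = -2
  a_10 = 0·-2 + -1·-2 = 2

0,-1 ; 2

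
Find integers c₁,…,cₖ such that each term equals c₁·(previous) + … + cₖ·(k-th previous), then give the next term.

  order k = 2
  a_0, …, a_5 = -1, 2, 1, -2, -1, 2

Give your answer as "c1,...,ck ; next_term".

0,-1 ; 1

  a_2 = 0·2 + -1·-1 = 1
  a_3 = 0·1 + -1·2 = -2
  a_4 = 0·-2 + -1·1 = -1
  a_5 = 0·-1 + -1·-2 = 2
  a_6 = 0·2 + -1·-1 = 1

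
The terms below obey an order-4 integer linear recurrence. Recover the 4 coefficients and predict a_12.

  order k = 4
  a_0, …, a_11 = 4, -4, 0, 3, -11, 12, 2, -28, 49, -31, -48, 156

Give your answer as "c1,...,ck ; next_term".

  a_4 = -1·3 + -1·0 + 1·-4 + -1·4 = -11
  a_5 = -1·-11 + -1·3 + 1·0 + -1·-4 = 12
  a_6 = -1·12 + -1·-11 + 1·3 + -1·0 = 2
  a_7 = -1·2 + -1·12 + 1·-11 + -1·3 = -28
  a_8 = -1·-28 + -1·2 + 1·12 + -1·-11 = 49
  a_9 = -1·49 + -1·-28 + 1·2 + -1·12 = -31
  a_10 = -1·-31 + -1·49 + 1·-28 + -1·2 = -48
  a_11 = -1·-48 + -1·-31 + 1·49 + -1·-28 = 156
  a_12 = -1·156 + -1·-48 + 1·-31 + -1·49 = -188

-1,-1,1,-1 ; -188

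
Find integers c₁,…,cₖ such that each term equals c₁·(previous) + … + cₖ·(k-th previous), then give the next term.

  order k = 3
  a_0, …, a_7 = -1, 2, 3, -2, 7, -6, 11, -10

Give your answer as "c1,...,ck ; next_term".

-1,1,1 ; 15

  a_3 = -1·3 + 1·2 + 1·-1 = -2
  a_4 = -1·-2 + 1·3 + 1·2 = 7
  a_5 = -1·7 + 1·-2 + 1·3 = -6
  a_6 = -1·-6 + 1·7 + 1·-2 = 11
  a_7 = -1·11 + 1·-6 + 1·7 = -10
  a_8 = -1·-10 + 1·11 + 1·-6 = 15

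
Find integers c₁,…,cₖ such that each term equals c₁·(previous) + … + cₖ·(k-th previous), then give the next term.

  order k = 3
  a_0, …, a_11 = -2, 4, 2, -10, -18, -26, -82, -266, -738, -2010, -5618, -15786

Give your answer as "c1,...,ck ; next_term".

3,-2,4 ; -44162

  a_3 = 3·2 + -2·4 + 4·-2 = -10
  a_4 = 3·-10 + -2·2 + 4·4 = -18
  a_5 = 3·-18 + -2·-10 + 4·2 = -26
  a_6 = 3·-26 + -2·-18 + 4·-10 = -82
  a_7 = 3·-82 + -2·-26 + 4·-18 = -266
  a_8 = 3·-266 + -2·-82 + 4·-26 = -738
  a_9 = 3·-738 + -2·-266 + 4·-82 = -2010
  a_10 = 3·-2010 + -2·-738 + 4·-266 = -5618
  a_11 = 3·-5618 + -2·-2010 + 4·-738 = -15786
  a_12 = 3·-15786 + -2·-5618 + 4·-2010 = -44162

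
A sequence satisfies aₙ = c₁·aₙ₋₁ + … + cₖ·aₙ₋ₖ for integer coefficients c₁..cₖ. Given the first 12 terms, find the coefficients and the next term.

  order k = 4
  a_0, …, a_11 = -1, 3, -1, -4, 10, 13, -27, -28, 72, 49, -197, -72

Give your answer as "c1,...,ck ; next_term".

1,-3,3,-2 ; 522

  a_4 = 1·-4 + -3·-1 + 3·3 + -2·-1 = 10
  a_5 = 1·10 + -3·-4 + 3·-1 + -2·3 = 13
  a_6 = 1·13 + -3·10 + 3·-4 + -2·-1 = -27
  a_7 = 1·-27 + -3·13 + 3·10 + -2·-4 = -28
  a_8 = 1·-28 + -3·-27 + 3·13 + -2·10 = 72
  a_9 = 1·72 + -3·-28 + 3·-27 + -2·13 = 49
  a_10 = 1·49 + -3·72 + 3·-28 + -2·-27 = -197
  a_11 = 1·-197 + -3·49 + 3·72 + -2·-28 = -72
  a_12 = 1·-72 + -3·-197 + 3·49 + -2·72 = 522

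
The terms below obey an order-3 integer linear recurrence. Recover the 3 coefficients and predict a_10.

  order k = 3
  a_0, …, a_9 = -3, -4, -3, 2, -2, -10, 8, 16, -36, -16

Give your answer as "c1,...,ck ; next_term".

  a_3 = 0·-3 + -2·-4 + 2·-3 = 2
  a_4 = 0·2 + -2·-3 + 2·-4 = -2
  a_5 = 0·-2 + -2·2 + 2·-3 = -10
  a_6 = 0·-10 + -2·-2 + 2·2 = 8
  a_7 = 0·8 + -2·-10 + 2·-2 = 16
  a_8 = 0·16 + -2·8 + 2·-10 = -36
  a_9 = 0·-36 + -2·16 + 2·8 = -16
  a_10 = 0·-16 + -2·-36 + 2·16 = 104

0,-2,2 ; 104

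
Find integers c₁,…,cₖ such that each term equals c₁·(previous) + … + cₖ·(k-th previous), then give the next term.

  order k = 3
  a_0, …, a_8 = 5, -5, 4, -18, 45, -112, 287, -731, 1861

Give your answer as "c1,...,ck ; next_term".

  a_3 = -2·4 + 1·-5 + -1·5 = -18
  a_4 = -2·-18 + 1·4 + -1·-5 = 45
  a_5 = -2·45 + 1·-18 + -1·4 = -112
  a_6 = -2·-112 + 1·45 + -1·-18 = 287
  a_7 = -2·287 + 1·-112 + -1·45 = -731
  a_8 = -2·-731 + 1·287 + -1·-112 = 1861
  a_9 = -2·1861 + 1·-731 + -1·287 = -4740

-2,1,-1 ; -4740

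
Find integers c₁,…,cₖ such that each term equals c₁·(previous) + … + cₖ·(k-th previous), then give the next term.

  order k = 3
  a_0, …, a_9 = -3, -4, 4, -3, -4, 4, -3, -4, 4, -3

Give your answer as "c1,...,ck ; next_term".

0,0,1 ; -4

  a_3 = 0·4 + 0·-4 + 1·-3 = -3
  a_4 = 0·-3 + 0·4 + 1·-4 = -4
  a_5 = 0·-4 + 0·-3 + 1·4 = 4
  a_6 = 0·4 + 0·-4 + 1·-3 = -3
  a_7 = 0·-3 + 0·4 + 1·-4 = -4
  a_8 = 0·-4 + 0·-3 + 1·4 = 4
  a_9 = 0·4 + 0·-4 + 1·-3 = -3
  a_10 = 0·-3 + 0·4 + 1·-4 = -4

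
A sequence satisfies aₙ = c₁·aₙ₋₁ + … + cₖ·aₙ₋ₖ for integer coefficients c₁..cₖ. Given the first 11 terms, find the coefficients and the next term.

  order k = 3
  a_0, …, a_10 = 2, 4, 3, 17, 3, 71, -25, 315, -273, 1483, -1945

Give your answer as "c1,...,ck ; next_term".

  a_3 = -1·3 + 4·4 + 2·2 = 17
  a_4 = -1·17 + 4·3 + 2·4 = 3
  a_5 = -1·3 + 4·17 + 2·3 = 71
  a_6 = -1·71 + 4·3 + 2·17 = -25
  a_7 = -1·-25 + 4·71 + 2·3 = 315
  a_8 = -1·315 + 4·-25 + 2·71 = -273
  a_9 = -1·-273 + 4·315 + 2·-25 = 1483
  a_10 = -1·1483 + 4·-273 + 2·315 = -1945
  a_11 = -1·-1945 + 4·1483 + 2·-273 = 7331

-1,4,2 ; 7331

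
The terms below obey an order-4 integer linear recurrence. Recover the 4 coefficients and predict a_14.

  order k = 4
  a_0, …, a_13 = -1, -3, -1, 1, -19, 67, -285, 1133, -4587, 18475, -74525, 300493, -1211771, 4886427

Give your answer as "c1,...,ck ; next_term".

-4,1,4,2 ; -19704557

  a_4 = -4·1 + 1·-1 + 4·-3 + 2·-1 = -19
  a_5 = -4·-19 + 1·1 + 4·-1 + 2·-3 = 67
  a_6 = -4·67 + 1·-19 + 4·1 + 2·-1 = -285
  a_7 = -4·-285 + 1·67 + 4·-19 + 2·1 = 1133
  a_8 = -4·1133 + 1·-285 + 4·67 + 2·-19 = -4587
  a_9 = -4·-4587 + 1·1133 + 4·-285 + 2·67 = 18475
  a_10 = -4·18475 + 1·-4587 + 4·1133 + 2·-285 = -74525
  a_11 = -4·-74525 + 1·18475 + 4·-4587 + 2·1133 = 300493
  a_12 = -4·300493 + 1·-74525 + 4·18475 + 2·-4587 = -1211771
  a_13 = -4·-1211771 + 1·300493 + 4·-74525 + 2·18475 = 4886427
  a_14 = -4·4886427 + 1·-1211771 + 4·300493 + 2·-74525 = -19704557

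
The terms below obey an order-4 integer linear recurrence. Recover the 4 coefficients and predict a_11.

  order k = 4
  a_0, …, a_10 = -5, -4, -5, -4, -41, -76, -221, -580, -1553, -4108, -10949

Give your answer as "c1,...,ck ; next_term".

  a_4 = 1·-4 + 3·-5 + 3·-4 + 2·-5 = -41
  a_5 = 1·-41 + 3·-4 + 3·-5 + 2·-4 = -76
  a_6 = 1·-76 + 3·-41 + 3·-4 + 2·-5 = -221
  a_7 = 1·-221 + 3·-76 + 3·-41 + 2·-4 = -580
  a_8 = 1·-580 + 3·-221 + 3·-76 + 2·-41 = -1553
  a_9 = 1·-1553 + 3·-580 + 3·-221 + 2·-76 = -4108
  a_10 = 1·-4108 + 3·-1553 + 3·-580 + 2·-221 = -10949
  a_11 = 1·-10949 + 3·-4108 + 3·-1553 + 2·-580 = -29092

1,3,3,2 ; -29092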